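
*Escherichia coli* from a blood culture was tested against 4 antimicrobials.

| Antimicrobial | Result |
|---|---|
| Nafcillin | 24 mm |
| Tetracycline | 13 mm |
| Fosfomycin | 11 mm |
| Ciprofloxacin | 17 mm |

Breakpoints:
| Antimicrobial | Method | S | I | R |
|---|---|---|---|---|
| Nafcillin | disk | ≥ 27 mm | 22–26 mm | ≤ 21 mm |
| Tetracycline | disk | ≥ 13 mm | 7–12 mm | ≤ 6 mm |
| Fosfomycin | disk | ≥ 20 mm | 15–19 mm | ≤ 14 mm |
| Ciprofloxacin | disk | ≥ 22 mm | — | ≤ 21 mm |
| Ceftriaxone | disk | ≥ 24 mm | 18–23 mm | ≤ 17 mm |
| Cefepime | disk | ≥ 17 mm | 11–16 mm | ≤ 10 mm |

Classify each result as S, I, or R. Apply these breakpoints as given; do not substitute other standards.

I, S, R, R

Nafcillin 24 mm: in 22–26 mm ⇒ I
Tetracycline 13 mm: ≥ 13 mm — S
Fosfomycin 11 mm: ≤ 14 mm — resistant
Ciprofloxacin (17 mm) ≤ 21 mm ⇒ resistant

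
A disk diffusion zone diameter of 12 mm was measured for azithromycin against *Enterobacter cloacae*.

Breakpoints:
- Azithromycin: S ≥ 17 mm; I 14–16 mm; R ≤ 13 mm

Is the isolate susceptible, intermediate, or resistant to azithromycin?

Azithromycin 12 mm: ≤ 13 mm ⇒ R

Resistant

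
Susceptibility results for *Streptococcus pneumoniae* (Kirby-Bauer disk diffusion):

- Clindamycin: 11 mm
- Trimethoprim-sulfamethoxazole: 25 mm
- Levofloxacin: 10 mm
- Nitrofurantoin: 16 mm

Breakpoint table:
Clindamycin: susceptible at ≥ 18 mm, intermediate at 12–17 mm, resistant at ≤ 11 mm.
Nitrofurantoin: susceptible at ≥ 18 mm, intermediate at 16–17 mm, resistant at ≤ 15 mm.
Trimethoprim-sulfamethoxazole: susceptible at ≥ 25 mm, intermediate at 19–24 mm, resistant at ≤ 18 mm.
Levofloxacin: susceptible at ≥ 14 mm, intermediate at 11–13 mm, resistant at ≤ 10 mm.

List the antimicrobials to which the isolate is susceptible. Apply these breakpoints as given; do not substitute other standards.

trimethoprim-sulfamethoxazole

Clindamycin 11 mm: ≤ 11 mm — resistant
Trimethoprim-sulfamethoxazole: 25 mm is ≥ 25 mm — S
Levofloxacin 10 mm: ≤ 10 mm — Resistant
Nitrofurantoin: 16 mm is in 16–17 mm — I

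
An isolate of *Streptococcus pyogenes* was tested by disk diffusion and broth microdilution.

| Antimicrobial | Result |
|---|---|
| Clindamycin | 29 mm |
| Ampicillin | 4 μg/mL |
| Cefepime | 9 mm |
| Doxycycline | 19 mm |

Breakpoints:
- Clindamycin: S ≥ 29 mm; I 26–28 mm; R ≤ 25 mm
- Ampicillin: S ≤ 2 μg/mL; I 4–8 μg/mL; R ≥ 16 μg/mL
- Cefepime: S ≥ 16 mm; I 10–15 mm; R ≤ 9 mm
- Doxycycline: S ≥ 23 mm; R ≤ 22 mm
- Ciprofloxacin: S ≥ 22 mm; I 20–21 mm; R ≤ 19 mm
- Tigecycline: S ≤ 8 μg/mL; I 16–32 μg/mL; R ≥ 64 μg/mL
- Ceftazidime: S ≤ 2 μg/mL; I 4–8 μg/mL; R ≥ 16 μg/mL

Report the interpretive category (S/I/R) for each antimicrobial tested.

Clindamycin 29 mm: ≥ 29 mm → Susceptible
Ampicillin (4 μg/mL) in 4–8 μg/mL ⇒ I
Cefepime (9 mm) ≤ 9 mm → Resistant
Doxycycline 19 mm: ≤ 22 mm ⇒ R

S, I, R, R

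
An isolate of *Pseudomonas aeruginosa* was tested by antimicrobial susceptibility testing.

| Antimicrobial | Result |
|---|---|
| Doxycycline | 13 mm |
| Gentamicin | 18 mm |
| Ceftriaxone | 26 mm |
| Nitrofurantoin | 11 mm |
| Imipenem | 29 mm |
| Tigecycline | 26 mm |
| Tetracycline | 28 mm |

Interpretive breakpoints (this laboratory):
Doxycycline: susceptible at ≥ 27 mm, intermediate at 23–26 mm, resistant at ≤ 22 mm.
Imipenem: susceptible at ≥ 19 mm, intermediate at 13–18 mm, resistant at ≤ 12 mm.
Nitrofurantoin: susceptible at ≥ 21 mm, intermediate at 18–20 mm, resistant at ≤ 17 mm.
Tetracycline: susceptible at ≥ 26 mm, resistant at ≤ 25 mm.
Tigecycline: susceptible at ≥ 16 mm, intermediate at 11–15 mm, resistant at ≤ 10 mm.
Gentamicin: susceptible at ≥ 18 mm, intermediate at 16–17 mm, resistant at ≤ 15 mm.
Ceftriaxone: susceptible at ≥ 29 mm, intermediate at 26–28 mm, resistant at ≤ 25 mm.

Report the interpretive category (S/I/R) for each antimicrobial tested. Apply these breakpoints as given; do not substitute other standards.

Doxycycline: 13 mm is ≤ 22 mm ⇒ resistant
Gentamicin: 18 mm is ≥ 18 mm ⇒ S
Ceftriaxone (26 mm) in 26–28 mm ⇒ intermediate
Nitrofurantoin: 11 mm is ≤ 17 mm ⇒ resistant
Imipenem 29 mm: ≥ 19 mm → susceptible
Tigecycline: 26 mm is ≥ 16 mm → susceptible
Tetracycline: 28 mm is ≥ 26 mm ⇒ susceptible

R, S, I, R, S, S, S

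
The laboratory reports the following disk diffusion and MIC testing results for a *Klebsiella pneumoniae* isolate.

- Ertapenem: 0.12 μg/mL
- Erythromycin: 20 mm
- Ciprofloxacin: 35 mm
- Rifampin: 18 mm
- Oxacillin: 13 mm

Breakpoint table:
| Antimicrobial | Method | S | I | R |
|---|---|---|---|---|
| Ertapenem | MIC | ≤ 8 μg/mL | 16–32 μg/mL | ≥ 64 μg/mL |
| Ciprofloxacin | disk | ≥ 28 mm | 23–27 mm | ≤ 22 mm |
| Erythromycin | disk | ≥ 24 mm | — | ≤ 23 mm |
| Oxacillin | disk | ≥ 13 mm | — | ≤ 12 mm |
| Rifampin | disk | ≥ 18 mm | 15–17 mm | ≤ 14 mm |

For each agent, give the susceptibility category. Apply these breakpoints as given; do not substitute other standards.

S, R, S, S, S

Ertapenem 0.12 μg/mL: ≤ 8 μg/mL — S
Erythromycin (20 mm) ≤ 23 mm → resistant
Ciprofloxacin (35 mm) ≥ 28 mm ⇒ S
Rifampin (18 mm) ≥ 18 mm → susceptible
Oxacillin (13 mm) ≥ 13 mm ⇒ Susceptible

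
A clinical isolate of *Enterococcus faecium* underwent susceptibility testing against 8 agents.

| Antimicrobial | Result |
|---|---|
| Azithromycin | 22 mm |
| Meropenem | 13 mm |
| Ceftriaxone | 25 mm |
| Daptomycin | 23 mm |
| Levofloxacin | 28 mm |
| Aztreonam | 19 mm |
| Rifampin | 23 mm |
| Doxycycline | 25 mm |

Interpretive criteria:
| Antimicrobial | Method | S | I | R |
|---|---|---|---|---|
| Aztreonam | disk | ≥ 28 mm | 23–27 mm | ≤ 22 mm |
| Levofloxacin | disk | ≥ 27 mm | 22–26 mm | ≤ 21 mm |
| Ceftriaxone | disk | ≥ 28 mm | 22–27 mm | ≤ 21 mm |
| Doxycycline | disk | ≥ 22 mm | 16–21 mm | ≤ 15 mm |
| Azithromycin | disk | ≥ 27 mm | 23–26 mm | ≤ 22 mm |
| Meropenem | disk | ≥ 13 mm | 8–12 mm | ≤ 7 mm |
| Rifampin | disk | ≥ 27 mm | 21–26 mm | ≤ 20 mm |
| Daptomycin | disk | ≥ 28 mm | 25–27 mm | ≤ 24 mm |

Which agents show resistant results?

azithromycin, daptomycin, aztreonam

Azithromycin (22 mm) ≤ 22 mm — R
Meropenem 13 mm: ≥ 13 mm → S
Ceftriaxone: 25 mm is in 22–27 mm → intermediate
Daptomycin (23 mm) ≤ 24 mm — Resistant
Levofloxacin (28 mm) ≥ 27 mm ⇒ Susceptible
Aztreonam (19 mm) ≤ 22 mm — resistant
Rifampin (23 mm) in 21–26 mm ⇒ intermediate
Doxycycline: 25 mm is ≥ 22 mm → Susceptible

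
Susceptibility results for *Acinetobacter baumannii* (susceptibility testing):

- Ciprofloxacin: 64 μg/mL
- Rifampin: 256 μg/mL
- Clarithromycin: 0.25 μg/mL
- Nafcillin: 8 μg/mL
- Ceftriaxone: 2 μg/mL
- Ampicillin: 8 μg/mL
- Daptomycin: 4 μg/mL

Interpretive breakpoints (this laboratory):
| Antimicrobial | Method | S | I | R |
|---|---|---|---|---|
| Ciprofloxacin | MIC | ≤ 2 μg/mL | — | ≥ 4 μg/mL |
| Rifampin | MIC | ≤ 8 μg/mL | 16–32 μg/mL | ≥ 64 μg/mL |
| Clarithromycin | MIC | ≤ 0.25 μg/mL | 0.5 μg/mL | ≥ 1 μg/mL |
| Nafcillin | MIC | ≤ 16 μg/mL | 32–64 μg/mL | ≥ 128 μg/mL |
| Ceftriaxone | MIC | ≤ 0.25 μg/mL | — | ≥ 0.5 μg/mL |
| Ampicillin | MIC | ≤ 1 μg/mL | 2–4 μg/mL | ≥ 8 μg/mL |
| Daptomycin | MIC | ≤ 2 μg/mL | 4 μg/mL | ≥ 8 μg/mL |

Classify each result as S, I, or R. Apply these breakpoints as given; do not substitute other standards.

Ciprofloxacin 64 μg/mL: ≥ 4 μg/mL ⇒ resistant
Rifampin (256 μg/mL) ≥ 64 μg/mL → resistant
Clarithromycin: 0.25 μg/mL is ≤ 0.25 μg/mL — S
Nafcillin (8 μg/mL) ≤ 16 μg/mL — Susceptible
Ceftriaxone: 2 μg/mL is ≥ 0.5 μg/mL — R
Ampicillin: 8 μg/mL is ≥ 8 μg/mL — Resistant
Daptomycin 4 μg/mL: = 4 μg/mL ⇒ intermediate

R, R, S, S, R, R, I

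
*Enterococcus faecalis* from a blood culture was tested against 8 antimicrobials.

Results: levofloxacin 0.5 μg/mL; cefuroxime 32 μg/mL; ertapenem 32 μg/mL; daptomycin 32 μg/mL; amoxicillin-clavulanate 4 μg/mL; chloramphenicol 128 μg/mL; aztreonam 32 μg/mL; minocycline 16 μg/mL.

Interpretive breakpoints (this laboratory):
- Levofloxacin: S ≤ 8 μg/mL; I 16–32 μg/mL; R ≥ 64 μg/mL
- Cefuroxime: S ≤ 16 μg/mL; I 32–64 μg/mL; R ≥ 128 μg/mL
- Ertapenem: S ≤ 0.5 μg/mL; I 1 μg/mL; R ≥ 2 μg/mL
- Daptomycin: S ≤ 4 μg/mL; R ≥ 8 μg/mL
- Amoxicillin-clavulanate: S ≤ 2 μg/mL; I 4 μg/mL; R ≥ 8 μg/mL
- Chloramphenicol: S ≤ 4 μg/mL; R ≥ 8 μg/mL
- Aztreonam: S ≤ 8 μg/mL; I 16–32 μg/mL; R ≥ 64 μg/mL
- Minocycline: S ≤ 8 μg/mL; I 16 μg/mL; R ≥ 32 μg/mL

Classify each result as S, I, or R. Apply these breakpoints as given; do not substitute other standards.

S, I, R, R, I, R, I, I

Levofloxacin: 0.5 μg/mL is ≤ 8 μg/mL ⇒ susceptible
Cefuroxime (32 μg/mL) in 32–64 μg/mL — Intermediate
Ertapenem 32 μg/mL: ≥ 2 μg/mL — resistant
Daptomycin: 32 μg/mL is ≥ 8 μg/mL → Resistant
Amoxicillin-clavulanate (4 μg/mL) = 4 μg/mL ⇒ intermediate
Chloramphenicol: 128 μg/mL is ≥ 8 μg/mL → Resistant
Aztreonam: 32 μg/mL is in 16–32 μg/mL → I
Minocycline (16 μg/mL) = 16 μg/mL — intermediate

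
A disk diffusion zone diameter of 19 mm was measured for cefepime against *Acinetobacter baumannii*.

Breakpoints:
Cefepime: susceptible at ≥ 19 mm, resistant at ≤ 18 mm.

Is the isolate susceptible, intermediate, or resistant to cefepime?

Susceptible

Cefepime: 19 mm is ≥ 19 mm — susceptible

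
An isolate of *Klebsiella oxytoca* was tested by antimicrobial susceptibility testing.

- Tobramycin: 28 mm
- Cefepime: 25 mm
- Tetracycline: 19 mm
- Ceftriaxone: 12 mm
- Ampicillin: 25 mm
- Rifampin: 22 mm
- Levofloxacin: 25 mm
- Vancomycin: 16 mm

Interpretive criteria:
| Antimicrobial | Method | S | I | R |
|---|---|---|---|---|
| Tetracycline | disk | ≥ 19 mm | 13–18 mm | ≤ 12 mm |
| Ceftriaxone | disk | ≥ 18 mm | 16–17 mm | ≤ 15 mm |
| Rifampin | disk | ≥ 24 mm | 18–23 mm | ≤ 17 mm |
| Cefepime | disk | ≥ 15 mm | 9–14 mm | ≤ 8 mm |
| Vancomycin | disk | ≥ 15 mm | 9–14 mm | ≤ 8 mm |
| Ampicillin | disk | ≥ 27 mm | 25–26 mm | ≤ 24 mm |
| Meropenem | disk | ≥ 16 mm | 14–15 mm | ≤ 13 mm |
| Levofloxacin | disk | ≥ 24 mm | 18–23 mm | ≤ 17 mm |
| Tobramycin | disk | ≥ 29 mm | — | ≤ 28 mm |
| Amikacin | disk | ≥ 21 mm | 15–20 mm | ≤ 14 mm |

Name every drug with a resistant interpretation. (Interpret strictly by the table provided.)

Tobramycin 28 mm: ≤ 28 mm ⇒ resistant
Cefepime 25 mm: ≥ 15 mm — Susceptible
Tetracycline 19 mm: ≥ 19 mm — S
Ceftriaxone (12 mm) ≤ 15 mm — resistant
Ampicillin (25 mm) in 25–26 mm ⇒ Intermediate
Rifampin: 22 mm is in 18–23 mm — Intermediate
Levofloxacin: 25 mm is ≥ 24 mm → S
Vancomycin 16 mm: ≥ 15 mm → Susceptible

tobramycin, ceftriaxone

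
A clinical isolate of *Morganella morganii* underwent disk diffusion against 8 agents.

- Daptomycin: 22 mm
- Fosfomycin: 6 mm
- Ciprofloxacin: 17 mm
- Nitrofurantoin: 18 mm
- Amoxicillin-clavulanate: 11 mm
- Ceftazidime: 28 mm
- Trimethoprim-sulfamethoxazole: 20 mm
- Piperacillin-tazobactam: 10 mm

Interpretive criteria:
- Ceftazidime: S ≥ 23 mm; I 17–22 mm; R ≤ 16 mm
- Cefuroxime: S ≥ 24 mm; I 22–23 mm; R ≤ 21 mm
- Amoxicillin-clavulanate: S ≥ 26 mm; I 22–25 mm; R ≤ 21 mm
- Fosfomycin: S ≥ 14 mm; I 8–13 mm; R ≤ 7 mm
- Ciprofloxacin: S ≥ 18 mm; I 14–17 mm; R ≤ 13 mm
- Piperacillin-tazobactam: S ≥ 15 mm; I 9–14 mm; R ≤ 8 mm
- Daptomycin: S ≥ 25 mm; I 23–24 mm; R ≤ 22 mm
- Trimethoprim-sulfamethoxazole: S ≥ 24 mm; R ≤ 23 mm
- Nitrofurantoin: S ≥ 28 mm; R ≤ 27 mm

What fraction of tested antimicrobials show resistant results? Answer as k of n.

Daptomycin (22 mm) ≤ 22 mm ⇒ resistant
Fosfomycin 6 mm: ≤ 7 mm → Resistant
Ciprofloxacin 17 mm: in 14–17 mm → intermediate
Nitrofurantoin 18 mm: ≤ 27 mm ⇒ R
Amoxicillin-clavulanate: 11 mm is ≤ 21 mm → resistant
Ceftazidime 28 mm: ≥ 23 mm — S
Trimethoprim-sulfamethoxazole (20 mm) ≤ 23 mm → resistant
Piperacillin-tazobactam 10 mm: in 9–14 mm ⇒ intermediate
Resistant: 5/8

5 of 8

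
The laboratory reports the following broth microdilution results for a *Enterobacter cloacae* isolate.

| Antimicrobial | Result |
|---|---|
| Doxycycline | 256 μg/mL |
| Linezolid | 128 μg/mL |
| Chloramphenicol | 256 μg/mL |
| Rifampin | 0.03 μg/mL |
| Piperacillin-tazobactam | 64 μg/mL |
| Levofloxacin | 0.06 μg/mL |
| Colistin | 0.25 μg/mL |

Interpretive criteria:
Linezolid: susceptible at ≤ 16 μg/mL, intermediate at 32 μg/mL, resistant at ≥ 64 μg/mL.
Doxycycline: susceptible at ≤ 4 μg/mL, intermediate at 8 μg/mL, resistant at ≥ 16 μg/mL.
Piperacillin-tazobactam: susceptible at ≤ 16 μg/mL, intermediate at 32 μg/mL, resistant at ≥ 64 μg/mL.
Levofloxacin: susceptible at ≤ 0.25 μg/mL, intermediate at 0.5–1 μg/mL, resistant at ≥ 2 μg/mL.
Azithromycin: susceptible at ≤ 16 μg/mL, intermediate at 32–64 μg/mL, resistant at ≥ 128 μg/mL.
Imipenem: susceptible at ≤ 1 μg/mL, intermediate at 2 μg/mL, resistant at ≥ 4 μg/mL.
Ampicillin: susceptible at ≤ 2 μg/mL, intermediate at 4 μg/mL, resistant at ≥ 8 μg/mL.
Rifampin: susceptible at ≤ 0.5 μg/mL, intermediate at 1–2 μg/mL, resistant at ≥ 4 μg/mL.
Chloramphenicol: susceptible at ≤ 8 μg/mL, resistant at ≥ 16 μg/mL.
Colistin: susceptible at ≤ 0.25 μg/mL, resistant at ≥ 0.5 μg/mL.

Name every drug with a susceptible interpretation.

Doxycycline (256 μg/mL) ≥ 16 μg/mL ⇒ resistant
Linezolid 128 μg/mL: ≥ 64 μg/mL → Resistant
Chloramphenicol (256 μg/mL) ≥ 16 μg/mL — R
Rifampin (0.03 μg/mL) ≤ 0.5 μg/mL → susceptible
Piperacillin-tazobactam: 64 μg/mL is ≥ 64 μg/mL — Resistant
Levofloxacin 0.06 μg/mL: ≤ 0.25 μg/mL — susceptible
Colistin: 0.25 μg/mL is ≤ 0.25 μg/mL ⇒ susceptible

rifampin, levofloxacin, colistin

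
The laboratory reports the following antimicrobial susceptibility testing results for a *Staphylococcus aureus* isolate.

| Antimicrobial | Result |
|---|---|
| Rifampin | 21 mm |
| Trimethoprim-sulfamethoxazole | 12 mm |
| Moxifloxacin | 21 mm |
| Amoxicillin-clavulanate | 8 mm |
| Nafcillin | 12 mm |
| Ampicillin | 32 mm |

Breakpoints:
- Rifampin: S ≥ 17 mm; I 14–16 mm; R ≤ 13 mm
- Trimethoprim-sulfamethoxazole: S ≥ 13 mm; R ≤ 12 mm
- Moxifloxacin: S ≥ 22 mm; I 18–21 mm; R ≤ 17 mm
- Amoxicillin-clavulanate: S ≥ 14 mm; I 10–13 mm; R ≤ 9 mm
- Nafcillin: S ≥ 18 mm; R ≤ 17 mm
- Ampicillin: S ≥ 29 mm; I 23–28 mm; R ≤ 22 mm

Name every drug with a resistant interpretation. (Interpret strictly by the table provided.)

trimethoprim-sulfamethoxazole, amoxicillin-clavulanate, nafcillin

Rifampin (21 mm) ≥ 17 mm → S
Trimethoprim-sulfamethoxazole (12 mm) ≤ 12 mm — Resistant
Moxifloxacin 21 mm: in 18–21 mm ⇒ I
Amoxicillin-clavulanate 8 mm: ≤ 9 mm → resistant
Nafcillin: 12 mm is ≤ 17 mm → R
Ampicillin 32 mm: ≥ 29 mm ⇒ Susceptible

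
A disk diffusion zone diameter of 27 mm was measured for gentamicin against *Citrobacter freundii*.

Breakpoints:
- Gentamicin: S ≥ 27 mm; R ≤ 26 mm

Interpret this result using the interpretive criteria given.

Gentamicin 27 mm: ≥ 27 mm — Susceptible

Susceptible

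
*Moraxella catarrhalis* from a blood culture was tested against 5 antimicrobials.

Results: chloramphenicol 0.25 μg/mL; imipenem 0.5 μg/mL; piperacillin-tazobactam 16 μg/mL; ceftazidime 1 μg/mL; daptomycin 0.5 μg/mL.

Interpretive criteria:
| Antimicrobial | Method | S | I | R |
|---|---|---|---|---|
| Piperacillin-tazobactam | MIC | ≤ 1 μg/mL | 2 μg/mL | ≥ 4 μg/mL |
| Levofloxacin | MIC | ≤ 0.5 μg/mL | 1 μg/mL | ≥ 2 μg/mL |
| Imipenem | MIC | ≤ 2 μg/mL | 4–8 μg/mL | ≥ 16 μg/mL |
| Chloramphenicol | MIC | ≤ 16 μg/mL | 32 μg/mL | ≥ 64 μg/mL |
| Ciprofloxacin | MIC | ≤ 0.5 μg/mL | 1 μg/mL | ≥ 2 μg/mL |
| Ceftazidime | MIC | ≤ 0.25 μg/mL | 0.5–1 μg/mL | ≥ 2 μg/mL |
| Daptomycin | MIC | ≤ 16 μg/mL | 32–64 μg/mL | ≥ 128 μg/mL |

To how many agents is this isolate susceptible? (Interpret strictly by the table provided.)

3

Chloramphenicol: 0.25 μg/mL is ≤ 16 μg/mL — susceptible
Imipenem: 0.5 μg/mL is ≤ 2 μg/mL → susceptible
Piperacillin-tazobactam: 16 μg/mL is ≥ 4 μg/mL → resistant
Ceftazidime 1 μg/mL: in 0.5–1 μg/mL → Intermediate
Daptomycin: 0.5 μg/mL is ≤ 16 μg/mL — susceptible
Susceptible: 3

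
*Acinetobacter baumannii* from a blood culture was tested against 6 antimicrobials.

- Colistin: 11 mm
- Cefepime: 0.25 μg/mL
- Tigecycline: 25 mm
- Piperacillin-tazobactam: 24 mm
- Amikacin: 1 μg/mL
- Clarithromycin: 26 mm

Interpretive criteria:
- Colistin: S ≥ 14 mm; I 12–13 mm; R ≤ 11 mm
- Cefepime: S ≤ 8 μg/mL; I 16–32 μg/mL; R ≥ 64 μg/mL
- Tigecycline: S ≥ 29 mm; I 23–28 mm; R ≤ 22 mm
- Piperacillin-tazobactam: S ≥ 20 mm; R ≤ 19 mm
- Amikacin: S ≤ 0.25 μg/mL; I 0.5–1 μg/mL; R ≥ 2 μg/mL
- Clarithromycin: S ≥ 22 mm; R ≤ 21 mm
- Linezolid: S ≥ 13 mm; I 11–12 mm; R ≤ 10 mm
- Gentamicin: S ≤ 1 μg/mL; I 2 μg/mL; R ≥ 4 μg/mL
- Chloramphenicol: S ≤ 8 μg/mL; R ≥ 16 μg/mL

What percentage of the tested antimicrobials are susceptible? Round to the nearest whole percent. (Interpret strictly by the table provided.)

Colistin: 11 mm is ≤ 11 mm ⇒ R
Cefepime 0.25 μg/mL: ≤ 8 μg/mL ⇒ Susceptible
Tigecycline 25 mm: in 23–28 mm → intermediate
Piperacillin-tazobactam (24 mm) ≥ 20 mm → susceptible
Amikacin: 1 μg/mL is in 0.5–1 μg/mL ⇒ intermediate
Clarithromycin 26 mm: ≥ 22 mm ⇒ S
Susceptible: 3/6

50%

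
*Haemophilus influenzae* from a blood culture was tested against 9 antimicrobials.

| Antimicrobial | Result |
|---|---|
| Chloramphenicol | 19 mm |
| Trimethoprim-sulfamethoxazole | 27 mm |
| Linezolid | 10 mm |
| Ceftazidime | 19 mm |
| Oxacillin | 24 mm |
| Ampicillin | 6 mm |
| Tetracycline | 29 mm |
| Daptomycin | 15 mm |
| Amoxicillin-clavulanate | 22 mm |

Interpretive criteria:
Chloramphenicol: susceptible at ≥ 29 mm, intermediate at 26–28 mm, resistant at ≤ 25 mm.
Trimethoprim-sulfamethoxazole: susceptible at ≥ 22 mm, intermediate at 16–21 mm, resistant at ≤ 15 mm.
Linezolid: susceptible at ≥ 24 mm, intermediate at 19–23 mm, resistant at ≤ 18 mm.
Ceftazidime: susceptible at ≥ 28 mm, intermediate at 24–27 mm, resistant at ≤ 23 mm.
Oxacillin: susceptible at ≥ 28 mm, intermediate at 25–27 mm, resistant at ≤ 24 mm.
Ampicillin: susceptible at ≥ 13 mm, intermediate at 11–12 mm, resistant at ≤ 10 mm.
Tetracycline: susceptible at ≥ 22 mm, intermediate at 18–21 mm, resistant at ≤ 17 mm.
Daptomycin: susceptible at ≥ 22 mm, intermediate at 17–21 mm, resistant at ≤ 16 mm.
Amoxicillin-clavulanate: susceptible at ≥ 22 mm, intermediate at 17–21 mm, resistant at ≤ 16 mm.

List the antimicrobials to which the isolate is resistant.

chloramphenicol, linezolid, ceftazidime, oxacillin, ampicillin, daptomycin

Chloramphenicol (19 mm) ≤ 25 mm → resistant
Trimethoprim-sulfamethoxazole: 27 mm is ≥ 22 mm — S
Linezolid 10 mm: ≤ 18 mm → resistant
Ceftazidime 19 mm: ≤ 23 mm ⇒ R
Oxacillin (24 mm) ≤ 24 mm → Resistant
Ampicillin (6 mm) ≤ 10 mm ⇒ resistant
Tetracycline: 29 mm is ≥ 22 mm — Susceptible
Daptomycin: 15 mm is ≤ 16 mm — Resistant
Amoxicillin-clavulanate: 22 mm is ≥ 22 mm → Susceptible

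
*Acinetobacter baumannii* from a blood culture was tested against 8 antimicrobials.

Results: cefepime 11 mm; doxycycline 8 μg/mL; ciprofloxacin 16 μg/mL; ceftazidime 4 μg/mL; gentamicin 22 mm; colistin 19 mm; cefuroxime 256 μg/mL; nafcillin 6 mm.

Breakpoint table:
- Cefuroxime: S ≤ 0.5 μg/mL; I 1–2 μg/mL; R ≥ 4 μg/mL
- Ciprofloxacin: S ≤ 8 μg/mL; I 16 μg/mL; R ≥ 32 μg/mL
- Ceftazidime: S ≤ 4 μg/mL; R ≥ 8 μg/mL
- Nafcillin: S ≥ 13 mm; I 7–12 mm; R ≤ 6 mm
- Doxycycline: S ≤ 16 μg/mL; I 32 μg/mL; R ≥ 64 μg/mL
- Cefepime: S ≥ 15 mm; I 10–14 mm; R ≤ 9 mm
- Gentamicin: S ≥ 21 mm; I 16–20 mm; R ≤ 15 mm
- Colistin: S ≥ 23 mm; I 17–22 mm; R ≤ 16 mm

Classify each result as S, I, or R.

Cefepime 11 mm: in 10–14 mm — I
Doxycycline 8 μg/mL: ≤ 16 μg/mL ⇒ Susceptible
Ciprofloxacin 16 μg/mL: = 16 μg/mL ⇒ I
Ceftazidime (4 μg/mL) ≤ 4 μg/mL ⇒ Susceptible
Gentamicin: 22 mm is ≥ 21 mm → Susceptible
Colistin 19 mm: in 17–22 mm ⇒ intermediate
Cefuroxime: 256 μg/mL is ≥ 4 μg/mL → resistant
Nafcillin: 6 mm is ≤ 6 mm — Resistant

I, S, I, S, S, I, R, R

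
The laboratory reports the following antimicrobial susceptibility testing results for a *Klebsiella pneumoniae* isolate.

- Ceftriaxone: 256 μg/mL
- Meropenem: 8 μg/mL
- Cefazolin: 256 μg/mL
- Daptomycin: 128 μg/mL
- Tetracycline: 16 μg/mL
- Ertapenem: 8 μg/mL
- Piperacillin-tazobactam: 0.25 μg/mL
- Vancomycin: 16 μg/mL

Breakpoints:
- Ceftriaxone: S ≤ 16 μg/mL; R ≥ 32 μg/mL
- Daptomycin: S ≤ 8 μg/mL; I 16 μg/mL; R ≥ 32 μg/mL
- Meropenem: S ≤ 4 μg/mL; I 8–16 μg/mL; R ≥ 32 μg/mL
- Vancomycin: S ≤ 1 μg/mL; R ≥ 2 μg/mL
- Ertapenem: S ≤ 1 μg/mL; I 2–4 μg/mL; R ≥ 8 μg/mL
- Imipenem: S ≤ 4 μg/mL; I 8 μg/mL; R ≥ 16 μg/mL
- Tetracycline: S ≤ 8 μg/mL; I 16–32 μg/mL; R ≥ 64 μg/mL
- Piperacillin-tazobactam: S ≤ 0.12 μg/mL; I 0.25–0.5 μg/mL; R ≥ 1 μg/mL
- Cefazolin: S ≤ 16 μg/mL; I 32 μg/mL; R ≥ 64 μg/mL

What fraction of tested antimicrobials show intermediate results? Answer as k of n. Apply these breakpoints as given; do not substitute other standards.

Ceftriaxone: 256 μg/mL is ≥ 32 μg/mL → resistant
Meropenem (8 μg/mL) in 8–16 μg/mL — I
Cefazolin: 256 μg/mL is ≥ 64 μg/mL → R
Daptomycin (128 μg/mL) ≥ 32 μg/mL → R
Tetracycline 16 μg/mL: in 16–32 μg/mL — Intermediate
Ertapenem (8 μg/mL) ≥ 8 μg/mL → R
Piperacillin-tazobactam: 0.25 μg/mL is in 0.25–0.5 μg/mL ⇒ Intermediate
Vancomycin (16 μg/mL) ≥ 2 μg/mL ⇒ resistant
Intermediate: 3/8

3 of 8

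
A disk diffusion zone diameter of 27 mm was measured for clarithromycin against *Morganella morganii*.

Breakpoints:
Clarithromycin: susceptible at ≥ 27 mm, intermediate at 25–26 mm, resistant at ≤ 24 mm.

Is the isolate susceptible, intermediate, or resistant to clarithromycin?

Clarithromycin: 27 mm is ≥ 27 mm — S

S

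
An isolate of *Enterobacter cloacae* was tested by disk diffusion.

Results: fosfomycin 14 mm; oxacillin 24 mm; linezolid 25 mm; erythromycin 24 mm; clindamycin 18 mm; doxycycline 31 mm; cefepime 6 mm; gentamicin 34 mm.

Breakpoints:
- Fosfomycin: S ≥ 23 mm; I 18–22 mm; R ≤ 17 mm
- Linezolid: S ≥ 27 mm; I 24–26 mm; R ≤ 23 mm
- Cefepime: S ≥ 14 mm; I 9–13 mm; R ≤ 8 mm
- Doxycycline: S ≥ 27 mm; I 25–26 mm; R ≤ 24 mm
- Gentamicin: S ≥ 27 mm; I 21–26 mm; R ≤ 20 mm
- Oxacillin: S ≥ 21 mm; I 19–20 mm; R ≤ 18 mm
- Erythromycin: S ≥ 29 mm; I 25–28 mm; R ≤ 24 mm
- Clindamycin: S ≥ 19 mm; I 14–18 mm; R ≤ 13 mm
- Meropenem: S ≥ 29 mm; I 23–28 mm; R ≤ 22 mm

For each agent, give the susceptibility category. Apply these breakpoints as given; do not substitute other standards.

Fosfomycin: 14 mm is ≤ 17 mm → resistant
Oxacillin 24 mm: ≥ 21 mm — susceptible
Linezolid (25 mm) in 24–26 mm → Intermediate
Erythromycin (24 mm) ≤ 24 mm → R
Clindamycin 18 mm: in 14–18 mm ⇒ I
Doxycycline (31 mm) ≥ 27 mm ⇒ Susceptible
Cefepime (6 mm) ≤ 8 mm ⇒ Resistant
Gentamicin (34 mm) ≥ 27 mm ⇒ susceptible

R, S, I, R, I, S, R, S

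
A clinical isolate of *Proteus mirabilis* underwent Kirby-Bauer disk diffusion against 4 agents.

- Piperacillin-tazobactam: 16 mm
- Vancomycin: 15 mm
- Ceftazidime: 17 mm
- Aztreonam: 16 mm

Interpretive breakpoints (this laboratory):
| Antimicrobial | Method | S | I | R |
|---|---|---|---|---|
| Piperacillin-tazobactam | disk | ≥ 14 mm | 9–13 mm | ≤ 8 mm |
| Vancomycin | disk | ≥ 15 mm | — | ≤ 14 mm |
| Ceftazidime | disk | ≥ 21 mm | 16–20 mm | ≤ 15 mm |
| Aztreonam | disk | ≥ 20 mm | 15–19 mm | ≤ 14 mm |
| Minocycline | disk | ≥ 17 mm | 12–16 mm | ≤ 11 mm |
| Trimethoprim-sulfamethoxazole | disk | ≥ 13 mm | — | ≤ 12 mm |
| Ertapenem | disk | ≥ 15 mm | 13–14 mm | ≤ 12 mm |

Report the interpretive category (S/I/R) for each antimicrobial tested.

S, S, I, I

Piperacillin-tazobactam: 16 mm is ≥ 14 mm → susceptible
Vancomycin 15 mm: ≥ 15 mm ⇒ S
Ceftazidime 17 mm: in 16–20 mm → intermediate
Aztreonam (16 mm) in 15–19 mm — Intermediate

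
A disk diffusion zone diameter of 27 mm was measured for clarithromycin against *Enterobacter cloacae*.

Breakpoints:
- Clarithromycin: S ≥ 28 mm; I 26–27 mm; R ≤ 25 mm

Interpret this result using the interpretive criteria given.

Clarithromycin: 27 mm is in 26–27 mm ⇒ I

I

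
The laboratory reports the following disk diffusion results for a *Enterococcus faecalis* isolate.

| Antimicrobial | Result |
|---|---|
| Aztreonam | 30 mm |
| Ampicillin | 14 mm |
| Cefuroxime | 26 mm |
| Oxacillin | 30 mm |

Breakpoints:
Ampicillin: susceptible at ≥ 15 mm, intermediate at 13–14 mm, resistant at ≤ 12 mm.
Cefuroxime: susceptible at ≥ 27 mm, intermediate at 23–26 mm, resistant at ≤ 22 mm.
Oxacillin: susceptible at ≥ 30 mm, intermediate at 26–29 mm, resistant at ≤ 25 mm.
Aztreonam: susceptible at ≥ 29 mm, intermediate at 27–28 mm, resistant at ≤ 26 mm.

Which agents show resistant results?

none

Aztreonam (30 mm) ≥ 29 mm → S
Ampicillin 14 mm: in 13–14 mm → I
Cefuroxime 26 mm: in 23–26 mm ⇒ intermediate
Oxacillin: 30 mm is ≥ 30 mm ⇒ Susceptible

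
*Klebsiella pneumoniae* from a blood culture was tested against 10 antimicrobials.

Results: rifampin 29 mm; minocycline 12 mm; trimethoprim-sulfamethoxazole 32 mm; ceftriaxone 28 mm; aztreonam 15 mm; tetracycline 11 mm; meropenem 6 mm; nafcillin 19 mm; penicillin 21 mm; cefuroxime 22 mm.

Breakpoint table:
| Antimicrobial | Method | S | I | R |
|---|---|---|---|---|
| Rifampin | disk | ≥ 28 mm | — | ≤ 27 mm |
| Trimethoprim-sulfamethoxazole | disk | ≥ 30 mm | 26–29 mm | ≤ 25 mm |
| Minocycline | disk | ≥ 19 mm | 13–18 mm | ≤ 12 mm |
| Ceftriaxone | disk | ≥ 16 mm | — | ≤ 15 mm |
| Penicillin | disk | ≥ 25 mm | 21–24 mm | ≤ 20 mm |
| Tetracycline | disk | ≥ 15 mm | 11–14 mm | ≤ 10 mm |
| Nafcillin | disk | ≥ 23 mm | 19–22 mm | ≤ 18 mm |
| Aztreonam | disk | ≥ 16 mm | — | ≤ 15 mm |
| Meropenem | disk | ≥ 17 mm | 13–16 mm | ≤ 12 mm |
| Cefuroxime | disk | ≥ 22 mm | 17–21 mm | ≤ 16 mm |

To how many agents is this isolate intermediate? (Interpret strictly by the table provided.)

3

Rifampin (29 mm) ≥ 28 mm — susceptible
Minocycline: 12 mm is ≤ 12 mm — resistant
Trimethoprim-sulfamethoxazole: 32 mm is ≥ 30 mm ⇒ susceptible
Ceftriaxone: 28 mm is ≥ 16 mm — Susceptible
Aztreonam 15 mm: ≤ 15 mm ⇒ R
Tetracycline (11 mm) in 11–14 mm ⇒ Intermediate
Meropenem 6 mm: ≤ 12 mm — Resistant
Nafcillin 19 mm: in 19–22 mm → Intermediate
Penicillin: 21 mm is in 21–24 mm → Intermediate
Cefuroxime (22 mm) ≥ 22 mm — S
Intermediate: 3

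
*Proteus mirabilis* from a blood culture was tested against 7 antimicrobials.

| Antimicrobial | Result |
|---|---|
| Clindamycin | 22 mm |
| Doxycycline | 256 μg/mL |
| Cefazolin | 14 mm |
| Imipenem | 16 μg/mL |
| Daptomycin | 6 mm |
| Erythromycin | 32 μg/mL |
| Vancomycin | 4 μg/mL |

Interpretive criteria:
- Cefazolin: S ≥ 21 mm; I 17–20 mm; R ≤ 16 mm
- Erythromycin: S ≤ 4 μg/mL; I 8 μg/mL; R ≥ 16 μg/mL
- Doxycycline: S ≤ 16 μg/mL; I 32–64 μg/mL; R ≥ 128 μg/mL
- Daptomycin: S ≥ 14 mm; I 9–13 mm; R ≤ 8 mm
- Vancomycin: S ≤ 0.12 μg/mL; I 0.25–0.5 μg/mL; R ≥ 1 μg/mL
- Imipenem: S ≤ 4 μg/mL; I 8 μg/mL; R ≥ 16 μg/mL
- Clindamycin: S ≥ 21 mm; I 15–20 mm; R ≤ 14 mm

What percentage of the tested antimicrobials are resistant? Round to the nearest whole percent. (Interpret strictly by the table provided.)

86%

Clindamycin (22 mm) ≥ 21 mm — S
Doxycycline (256 μg/mL) ≥ 128 μg/mL → resistant
Cefazolin: 14 mm is ≤ 16 mm → resistant
Imipenem: 16 μg/mL is ≥ 16 μg/mL → resistant
Daptomycin (6 mm) ≤ 8 mm → resistant
Erythromycin (32 μg/mL) ≥ 16 μg/mL — R
Vancomycin (4 μg/mL) ≥ 1 μg/mL — Resistant
Resistant: 6/7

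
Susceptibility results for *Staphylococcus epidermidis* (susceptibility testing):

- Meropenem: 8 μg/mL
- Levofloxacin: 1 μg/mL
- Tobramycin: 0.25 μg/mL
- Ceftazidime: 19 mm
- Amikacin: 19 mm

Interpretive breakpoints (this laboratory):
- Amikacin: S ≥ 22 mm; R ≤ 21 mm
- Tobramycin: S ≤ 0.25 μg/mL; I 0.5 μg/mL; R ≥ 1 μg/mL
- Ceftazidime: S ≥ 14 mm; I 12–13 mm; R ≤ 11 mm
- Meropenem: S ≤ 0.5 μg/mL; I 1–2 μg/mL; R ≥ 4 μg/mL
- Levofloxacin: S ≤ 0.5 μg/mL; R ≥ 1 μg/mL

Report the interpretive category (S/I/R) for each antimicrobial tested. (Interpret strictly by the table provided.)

R, R, S, S, R

Meropenem 8 μg/mL: ≥ 4 μg/mL ⇒ Resistant
Levofloxacin 1 μg/mL: ≥ 1 μg/mL — R
Tobramycin (0.25 μg/mL) ≤ 0.25 μg/mL — S
Ceftazidime 19 mm: ≥ 14 mm — Susceptible
Amikacin 19 mm: ≤ 21 mm ⇒ R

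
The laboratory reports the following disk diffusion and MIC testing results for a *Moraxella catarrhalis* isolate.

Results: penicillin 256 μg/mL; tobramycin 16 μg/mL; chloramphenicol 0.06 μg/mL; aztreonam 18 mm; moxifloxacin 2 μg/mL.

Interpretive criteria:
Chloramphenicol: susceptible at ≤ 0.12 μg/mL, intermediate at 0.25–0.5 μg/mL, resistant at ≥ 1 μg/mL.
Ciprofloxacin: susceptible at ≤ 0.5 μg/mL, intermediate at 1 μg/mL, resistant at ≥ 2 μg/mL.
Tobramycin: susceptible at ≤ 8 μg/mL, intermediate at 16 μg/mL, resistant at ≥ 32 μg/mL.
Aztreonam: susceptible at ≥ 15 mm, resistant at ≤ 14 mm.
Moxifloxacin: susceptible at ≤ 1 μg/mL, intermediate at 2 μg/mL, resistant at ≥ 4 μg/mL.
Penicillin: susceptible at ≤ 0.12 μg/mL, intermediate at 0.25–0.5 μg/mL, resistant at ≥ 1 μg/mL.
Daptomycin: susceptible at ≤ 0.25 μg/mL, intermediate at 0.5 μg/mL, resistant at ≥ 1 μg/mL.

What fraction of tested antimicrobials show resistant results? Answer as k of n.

Penicillin (256 μg/mL) ≥ 1 μg/mL → R
Tobramycin (16 μg/mL) = 16 μg/mL — Intermediate
Chloramphenicol (0.06 μg/mL) ≤ 0.12 μg/mL ⇒ susceptible
Aztreonam: 18 mm is ≥ 15 mm — S
Moxifloxacin (2 μg/mL) = 2 μg/mL ⇒ I
Resistant: 1/5

1 of 5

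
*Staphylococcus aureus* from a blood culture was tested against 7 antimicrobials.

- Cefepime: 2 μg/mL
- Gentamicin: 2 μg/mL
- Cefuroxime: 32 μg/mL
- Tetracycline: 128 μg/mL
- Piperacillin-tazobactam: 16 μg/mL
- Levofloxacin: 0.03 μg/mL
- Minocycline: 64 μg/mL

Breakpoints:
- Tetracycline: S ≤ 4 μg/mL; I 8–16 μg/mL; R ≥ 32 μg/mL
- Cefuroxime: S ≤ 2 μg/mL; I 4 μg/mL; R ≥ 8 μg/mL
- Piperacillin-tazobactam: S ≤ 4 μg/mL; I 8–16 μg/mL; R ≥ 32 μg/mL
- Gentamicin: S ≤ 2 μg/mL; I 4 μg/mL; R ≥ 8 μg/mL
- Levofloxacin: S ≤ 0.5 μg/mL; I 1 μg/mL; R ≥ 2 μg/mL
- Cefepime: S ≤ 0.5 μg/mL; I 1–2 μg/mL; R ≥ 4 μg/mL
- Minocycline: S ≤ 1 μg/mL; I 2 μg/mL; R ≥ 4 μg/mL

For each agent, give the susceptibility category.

Cefepime 2 μg/mL: in 1–2 μg/mL → intermediate
Gentamicin 2 μg/mL: ≤ 2 μg/mL ⇒ susceptible
Cefuroxime: 32 μg/mL is ≥ 8 μg/mL ⇒ resistant
Tetracycline: 128 μg/mL is ≥ 32 μg/mL → Resistant
Piperacillin-tazobactam 16 μg/mL: in 8–16 μg/mL ⇒ intermediate
Levofloxacin (0.03 μg/mL) ≤ 0.5 μg/mL — susceptible
Minocycline (64 μg/mL) ≥ 4 μg/mL — R

I, S, R, R, I, S, R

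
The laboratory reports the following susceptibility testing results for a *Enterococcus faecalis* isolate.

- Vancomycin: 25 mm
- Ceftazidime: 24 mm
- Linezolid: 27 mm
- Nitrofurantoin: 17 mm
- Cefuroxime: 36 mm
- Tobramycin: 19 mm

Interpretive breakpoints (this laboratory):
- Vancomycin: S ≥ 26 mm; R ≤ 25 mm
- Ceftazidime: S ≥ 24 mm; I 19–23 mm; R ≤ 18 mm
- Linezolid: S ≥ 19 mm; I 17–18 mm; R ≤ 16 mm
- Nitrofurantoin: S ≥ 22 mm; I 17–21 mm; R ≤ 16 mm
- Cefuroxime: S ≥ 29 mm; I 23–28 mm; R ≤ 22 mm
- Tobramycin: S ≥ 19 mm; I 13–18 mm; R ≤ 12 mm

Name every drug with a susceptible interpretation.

ceftazidime, linezolid, cefuroxime, tobramycin

Vancomycin 25 mm: ≤ 25 mm ⇒ R
Ceftazidime: 24 mm is ≥ 24 mm — Susceptible
Linezolid 27 mm: ≥ 19 mm → Susceptible
Nitrofurantoin (17 mm) in 17–21 mm ⇒ Intermediate
Cefuroxime (36 mm) ≥ 29 mm — Susceptible
Tobramycin (19 mm) ≥ 19 mm — S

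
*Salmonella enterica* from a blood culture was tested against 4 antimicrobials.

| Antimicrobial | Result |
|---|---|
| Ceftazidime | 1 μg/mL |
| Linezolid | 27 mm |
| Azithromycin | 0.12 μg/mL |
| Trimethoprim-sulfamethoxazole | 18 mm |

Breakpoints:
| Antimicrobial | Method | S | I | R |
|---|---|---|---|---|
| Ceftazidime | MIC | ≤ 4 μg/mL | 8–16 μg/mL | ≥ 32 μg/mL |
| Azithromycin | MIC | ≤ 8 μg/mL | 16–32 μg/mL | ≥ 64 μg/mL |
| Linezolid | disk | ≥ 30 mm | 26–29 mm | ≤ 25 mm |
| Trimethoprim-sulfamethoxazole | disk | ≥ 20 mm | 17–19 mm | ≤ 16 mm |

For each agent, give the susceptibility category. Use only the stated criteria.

S, I, S, I

Ceftazidime (1 μg/mL) ≤ 4 μg/mL → Susceptible
Linezolid (27 mm) in 26–29 mm ⇒ I
Azithromycin 0.12 μg/mL: ≤ 8 μg/mL — susceptible
Trimethoprim-sulfamethoxazole 18 mm: in 17–19 mm → intermediate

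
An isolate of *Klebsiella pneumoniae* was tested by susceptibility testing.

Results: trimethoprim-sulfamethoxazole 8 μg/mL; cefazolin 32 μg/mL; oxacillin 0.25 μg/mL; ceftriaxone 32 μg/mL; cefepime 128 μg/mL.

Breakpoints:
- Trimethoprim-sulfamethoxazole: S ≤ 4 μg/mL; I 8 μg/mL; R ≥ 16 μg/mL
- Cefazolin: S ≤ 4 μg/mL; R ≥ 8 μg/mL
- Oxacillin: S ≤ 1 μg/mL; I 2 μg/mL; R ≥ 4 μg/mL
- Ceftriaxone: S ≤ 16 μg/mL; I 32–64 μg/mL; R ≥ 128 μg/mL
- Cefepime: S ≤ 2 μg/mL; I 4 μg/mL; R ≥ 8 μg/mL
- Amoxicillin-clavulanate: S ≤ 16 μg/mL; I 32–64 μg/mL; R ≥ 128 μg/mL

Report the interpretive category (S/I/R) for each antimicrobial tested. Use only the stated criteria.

I, R, S, I, R

Trimethoprim-sulfamethoxazole: 8 μg/mL is = 8 μg/mL — Intermediate
Cefazolin: 32 μg/mL is ≥ 8 μg/mL — Resistant
Oxacillin 0.25 μg/mL: ≤ 1 μg/mL ⇒ Susceptible
Ceftriaxone (32 μg/mL) in 32–64 μg/mL ⇒ intermediate
Cefepime 128 μg/mL: ≥ 8 μg/mL ⇒ resistant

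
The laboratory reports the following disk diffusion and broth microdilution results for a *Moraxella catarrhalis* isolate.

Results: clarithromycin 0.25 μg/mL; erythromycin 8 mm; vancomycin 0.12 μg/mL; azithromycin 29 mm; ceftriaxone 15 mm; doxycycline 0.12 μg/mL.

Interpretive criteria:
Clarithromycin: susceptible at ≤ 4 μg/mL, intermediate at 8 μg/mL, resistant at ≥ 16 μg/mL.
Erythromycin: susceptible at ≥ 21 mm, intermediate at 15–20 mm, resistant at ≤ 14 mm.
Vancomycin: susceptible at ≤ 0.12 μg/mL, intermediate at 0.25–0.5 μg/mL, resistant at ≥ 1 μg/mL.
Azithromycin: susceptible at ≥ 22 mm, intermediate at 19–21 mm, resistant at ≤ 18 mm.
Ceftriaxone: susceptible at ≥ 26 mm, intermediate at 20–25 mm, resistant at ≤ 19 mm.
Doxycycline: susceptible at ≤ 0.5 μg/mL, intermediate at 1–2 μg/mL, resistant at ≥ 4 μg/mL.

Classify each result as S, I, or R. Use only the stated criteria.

Clarithromycin (0.25 μg/mL) ≤ 4 μg/mL — S
Erythromycin: 8 mm is ≤ 14 mm ⇒ resistant
Vancomycin (0.12 μg/mL) ≤ 0.12 μg/mL — S
Azithromycin: 29 mm is ≥ 22 mm ⇒ S
Ceftriaxone 15 mm: ≤ 19 mm → resistant
Doxycycline: 0.12 μg/mL is ≤ 0.5 μg/mL → S

S, R, S, S, R, S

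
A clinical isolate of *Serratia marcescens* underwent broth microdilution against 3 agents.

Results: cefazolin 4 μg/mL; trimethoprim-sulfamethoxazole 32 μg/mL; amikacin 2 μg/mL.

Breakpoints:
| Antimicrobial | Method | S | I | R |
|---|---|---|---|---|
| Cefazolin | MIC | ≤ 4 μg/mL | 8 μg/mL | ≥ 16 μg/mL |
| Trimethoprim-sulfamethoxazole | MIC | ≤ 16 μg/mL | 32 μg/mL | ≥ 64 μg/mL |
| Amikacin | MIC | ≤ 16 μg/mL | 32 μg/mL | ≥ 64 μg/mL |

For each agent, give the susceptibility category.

S, I, S

Cefazolin (4 μg/mL) ≤ 4 μg/mL ⇒ susceptible
Trimethoprim-sulfamethoxazole 32 μg/mL: = 32 μg/mL — Intermediate
Amikacin (2 μg/mL) ≤ 16 μg/mL — susceptible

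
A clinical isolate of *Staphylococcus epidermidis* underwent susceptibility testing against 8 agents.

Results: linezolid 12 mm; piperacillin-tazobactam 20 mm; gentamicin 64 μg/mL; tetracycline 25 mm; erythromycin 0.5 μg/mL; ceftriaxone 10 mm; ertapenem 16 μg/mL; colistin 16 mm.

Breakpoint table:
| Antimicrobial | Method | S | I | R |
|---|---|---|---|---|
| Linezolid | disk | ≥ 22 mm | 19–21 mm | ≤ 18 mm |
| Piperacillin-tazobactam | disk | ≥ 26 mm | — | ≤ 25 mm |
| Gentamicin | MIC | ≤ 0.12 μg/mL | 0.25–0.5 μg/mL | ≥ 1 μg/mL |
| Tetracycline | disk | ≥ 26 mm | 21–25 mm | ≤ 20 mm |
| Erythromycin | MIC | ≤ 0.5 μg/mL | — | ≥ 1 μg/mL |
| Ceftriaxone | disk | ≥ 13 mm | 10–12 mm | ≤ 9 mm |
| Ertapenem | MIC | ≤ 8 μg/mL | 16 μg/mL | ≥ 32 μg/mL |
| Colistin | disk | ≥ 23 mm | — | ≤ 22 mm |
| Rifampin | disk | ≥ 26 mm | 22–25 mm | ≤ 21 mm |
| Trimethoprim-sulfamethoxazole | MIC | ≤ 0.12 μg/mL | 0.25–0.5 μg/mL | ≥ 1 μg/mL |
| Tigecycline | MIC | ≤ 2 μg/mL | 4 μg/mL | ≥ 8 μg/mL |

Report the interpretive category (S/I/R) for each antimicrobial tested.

Linezolid: 12 mm is ≤ 18 mm → R
Piperacillin-tazobactam (20 mm) ≤ 25 mm — resistant
Gentamicin 64 μg/mL: ≥ 1 μg/mL ⇒ Resistant
Tetracycline (25 mm) in 21–25 mm — intermediate
Erythromycin 0.5 μg/mL: ≤ 0.5 μg/mL → susceptible
Ceftriaxone 10 mm: in 10–12 mm — intermediate
Ertapenem 16 μg/mL: = 16 μg/mL → I
Colistin: 16 mm is ≤ 22 mm → resistant

R, R, R, I, S, I, I, R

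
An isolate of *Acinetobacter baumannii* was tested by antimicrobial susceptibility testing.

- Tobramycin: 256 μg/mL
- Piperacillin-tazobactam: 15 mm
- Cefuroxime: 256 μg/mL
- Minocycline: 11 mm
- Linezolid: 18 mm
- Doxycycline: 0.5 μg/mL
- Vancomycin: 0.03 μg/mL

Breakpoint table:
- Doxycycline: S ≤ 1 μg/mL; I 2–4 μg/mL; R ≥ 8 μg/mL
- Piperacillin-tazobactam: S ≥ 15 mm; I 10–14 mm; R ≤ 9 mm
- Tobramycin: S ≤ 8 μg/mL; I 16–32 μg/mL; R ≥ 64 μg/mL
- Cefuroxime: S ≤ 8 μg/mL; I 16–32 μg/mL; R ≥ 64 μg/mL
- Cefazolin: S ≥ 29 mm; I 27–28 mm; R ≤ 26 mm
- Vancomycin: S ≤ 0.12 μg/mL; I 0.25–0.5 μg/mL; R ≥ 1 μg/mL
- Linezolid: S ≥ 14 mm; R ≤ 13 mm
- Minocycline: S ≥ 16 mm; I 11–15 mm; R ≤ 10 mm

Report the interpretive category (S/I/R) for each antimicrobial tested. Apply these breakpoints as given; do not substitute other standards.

R, S, R, I, S, S, S

Tobramycin 256 μg/mL: ≥ 64 μg/mL → R
Piperacillin-tazobactam 15 mm: ≥ 15 mm ⇒ susceptible
Cefuroxime (256 μg/mL) ≥ 64 μg/mL → Resistant
Minocycline: 11 mm is in 11–15 mm — Intermediate
Linezolid (18 mm) ≥ 14 mm ⇒ Susceptible
Doxycycline 0.5 μg/mL: ≤ 1 μg/mL ⇒ susceptible
Vancomycin (0.03 μg/mL) ≤ 0.12 μg/mL ⇒ Susceptible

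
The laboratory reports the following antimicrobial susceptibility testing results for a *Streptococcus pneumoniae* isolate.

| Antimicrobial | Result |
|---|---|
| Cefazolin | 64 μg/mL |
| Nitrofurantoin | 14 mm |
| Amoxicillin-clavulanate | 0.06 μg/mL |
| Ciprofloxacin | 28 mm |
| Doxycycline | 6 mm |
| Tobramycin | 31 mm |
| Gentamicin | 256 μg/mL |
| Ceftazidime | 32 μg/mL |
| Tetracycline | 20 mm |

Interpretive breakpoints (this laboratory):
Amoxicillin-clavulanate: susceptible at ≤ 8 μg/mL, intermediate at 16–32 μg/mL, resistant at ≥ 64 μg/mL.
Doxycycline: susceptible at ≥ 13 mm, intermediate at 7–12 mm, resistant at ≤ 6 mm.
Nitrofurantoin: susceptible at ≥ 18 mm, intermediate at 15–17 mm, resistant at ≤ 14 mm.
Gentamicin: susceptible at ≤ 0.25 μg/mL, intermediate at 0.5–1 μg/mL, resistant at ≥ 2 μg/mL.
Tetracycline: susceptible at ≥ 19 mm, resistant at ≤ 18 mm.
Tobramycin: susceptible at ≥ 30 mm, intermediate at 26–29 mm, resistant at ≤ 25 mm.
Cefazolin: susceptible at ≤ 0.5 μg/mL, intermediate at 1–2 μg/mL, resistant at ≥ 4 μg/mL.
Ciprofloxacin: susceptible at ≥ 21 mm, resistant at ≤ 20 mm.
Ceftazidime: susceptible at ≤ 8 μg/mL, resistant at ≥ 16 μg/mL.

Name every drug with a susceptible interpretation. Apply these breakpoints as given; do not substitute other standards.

amoxicillin-clavulanate, ciprofloxacin, tobramycin, tetracycline

Cefazolin (64 μg/mL) ≥ 4 μg/mL → Resistant
Nitrofurantoin (14 mm) ≤ 14 mm — Resistant
Amoxicillin-clavulanate 0.06 μg/mL: ≤ 8 μg/mL — Susceptible
Ciprofloxacin (28 mm) ≥ 21 mm → S
Doxycycline (6 mm) ≤ 6 mm → resistant
Tobramycin 31 mm: ≥ 30 mm ⇒ susceptible
Gentamicin: 256 μg/mL is ≥ 2 μg/mL → Resistant
Ceftazidime: 32 μg/mL is ≥ 16 μg/mL ⇒ resistant
Tetracycline: 20 mm is ≥ 19 mm — Susceptible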